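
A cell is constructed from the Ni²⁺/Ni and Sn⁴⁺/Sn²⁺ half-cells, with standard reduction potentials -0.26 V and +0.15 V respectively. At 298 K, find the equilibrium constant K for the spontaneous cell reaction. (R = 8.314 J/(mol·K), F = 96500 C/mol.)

E°_cell = +0.15 − (-0.26) = 0.41 V, with n = 2 electrons transferred.
At equilibrium E = 0, so the Nernst equation gives ln K = nFE°/RT = (2)(96500)(0.41)/((8.314)(298)) = 31.94.
K = e^31.94 = 7.4 × 10^13.

7.4 × 10^13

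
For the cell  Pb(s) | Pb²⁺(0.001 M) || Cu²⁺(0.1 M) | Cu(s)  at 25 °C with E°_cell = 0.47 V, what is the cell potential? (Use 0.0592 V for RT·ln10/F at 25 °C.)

0.529 V

Balancing electrons gives n = 2; the reaction quotient is Q = [Pb²⁺]/[Cu²⁺] = 0.0100.
At 25 °C, E = E° − (0.0592/n) log Q = 0.47 − (0.0592/2)(-2.000) = 0.470 + 0.059 = 0.529 V.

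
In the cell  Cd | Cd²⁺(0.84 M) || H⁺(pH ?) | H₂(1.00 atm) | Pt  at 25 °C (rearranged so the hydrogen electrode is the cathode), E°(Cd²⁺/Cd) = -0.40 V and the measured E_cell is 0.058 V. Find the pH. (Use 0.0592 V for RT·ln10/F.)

pH = 5.81

E°_cell = 0.40 V and n = 2.
log Q = n(E° − E)/0.0592 = 2×(0.40 − 0.058)/0.0592 = 11.554.
With Q = [Cd²⁺]·P(H₂) / [H⁺]^2, solving for [H⁺] gives log[H⁺] = -5.815, so pH = 5.81.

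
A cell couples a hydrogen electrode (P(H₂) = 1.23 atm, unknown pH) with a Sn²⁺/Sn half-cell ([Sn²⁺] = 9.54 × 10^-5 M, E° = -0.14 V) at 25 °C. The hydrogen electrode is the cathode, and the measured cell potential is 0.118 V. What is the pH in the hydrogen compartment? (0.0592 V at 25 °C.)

E°_cell = 0.14 V and n = 2.
log Q = n(E° − E)/0.0592 = 2×(0.14 − 0.118)/0.0592 = 0.743.
With Q = [Sn²⁺]·P(H₂) / [H⁺]^2, solving for [H⁺] gives log[H⁺] = -2.337, so pH = 2.34.

pH = 2.34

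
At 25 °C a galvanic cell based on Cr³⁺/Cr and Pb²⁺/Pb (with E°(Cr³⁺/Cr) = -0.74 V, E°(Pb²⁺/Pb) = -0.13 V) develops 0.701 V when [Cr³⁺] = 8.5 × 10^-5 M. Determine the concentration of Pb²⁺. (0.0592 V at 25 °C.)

2.3 M

From the Nernst equation, log Q = n(E° − E)/0.0592 = 6(0.61 − 0.701)/0.0592 = -9.223, so Q = 5.98 × 10^-10.
With Q = [Cr³⁺]^2/[Pb²⁺]^3 and the known concentrations, [Pb²⁺]^3 in the denominator gives [Pb²⁺] = 2.3 M.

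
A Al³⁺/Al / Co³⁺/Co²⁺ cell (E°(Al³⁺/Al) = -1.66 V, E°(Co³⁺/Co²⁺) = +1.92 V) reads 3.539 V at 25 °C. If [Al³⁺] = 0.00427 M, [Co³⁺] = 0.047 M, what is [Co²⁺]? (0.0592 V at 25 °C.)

1.4 M

From the Nernst equation, log Q = n(E° − E)/0.0592 = 3(3.58 − 3.539)/0.0592 = 2.078, so Q = 120.
With Q = [Al³⁺]·[Co²⁺]^3/[Co³⁺]^3 and the known concentrations, [Co²⁺]^3 in the numerator gives [Co²⁺] = 1.4 M.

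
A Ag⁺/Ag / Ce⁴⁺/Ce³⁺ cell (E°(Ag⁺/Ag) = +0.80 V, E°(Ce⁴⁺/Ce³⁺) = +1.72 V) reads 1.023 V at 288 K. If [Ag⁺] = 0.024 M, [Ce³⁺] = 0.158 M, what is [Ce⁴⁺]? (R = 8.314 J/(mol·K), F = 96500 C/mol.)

0.24 M

From the Nernst equation, ln Q = nF(E° − E)/RT = 1×96500×(0.92 − 1.023)/(8.314×288) = -4.151, so Q = 0.0157.
With Q = [Ag⁺]·[Ce³⁺]/[Ce⁴⁺] and the known concentrations, [Ce⁴⁺] in the denominator gives [Ce⁴⁺] = 0.24 M.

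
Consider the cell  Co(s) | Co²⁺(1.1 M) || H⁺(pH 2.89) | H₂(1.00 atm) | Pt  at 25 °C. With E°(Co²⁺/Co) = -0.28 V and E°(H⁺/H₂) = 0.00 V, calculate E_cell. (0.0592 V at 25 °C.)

0.11 V

The hydrogen couple is the cathode, so E°_cell = 0.28 V; n = 2.
[H⁺] = 10^(−2.89) = 0.0013 M, and Q = [Co²⁺]·P(H₂) / [H⁺]^2 = 6.63 × 10^5.
E = E° − (0.0592/2) log Q = 0.28 − (0.0592/2)(5.821) = 0.108 V.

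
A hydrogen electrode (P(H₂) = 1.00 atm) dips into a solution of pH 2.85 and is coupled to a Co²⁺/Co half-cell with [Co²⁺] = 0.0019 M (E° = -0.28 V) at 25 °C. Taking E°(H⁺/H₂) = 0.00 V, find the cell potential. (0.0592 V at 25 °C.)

The hydrogen couple is the cathode, so E°_cell = 0.28 V; n = 2.
[H⁺] = 10^(−2.85) = 0.0014 M, and Q = [Co²⁺]·P(H₂) / [H⁺]^2 = 952.
E = E° − (0.0592/2) log Q = 0.28 − (0.0592/2)(2.979) = 0.192 V.

0.19 V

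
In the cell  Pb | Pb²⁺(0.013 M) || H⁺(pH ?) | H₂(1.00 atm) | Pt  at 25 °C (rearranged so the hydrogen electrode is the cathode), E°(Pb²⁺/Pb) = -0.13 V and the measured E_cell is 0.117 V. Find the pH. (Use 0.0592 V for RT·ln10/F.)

pH = 1.16

E°_cell = 0.13 V and n = 2.
log Q = n(E° − E)/0.0592 = 2×(0.13 − 0.117)/0.0592 = 0.439.
With Q = [Pb²⁺]·P(H₂) / [H⁺]^2, solving for [H⁺] gives log[H⁺] = -1.163, so pH = 1.16.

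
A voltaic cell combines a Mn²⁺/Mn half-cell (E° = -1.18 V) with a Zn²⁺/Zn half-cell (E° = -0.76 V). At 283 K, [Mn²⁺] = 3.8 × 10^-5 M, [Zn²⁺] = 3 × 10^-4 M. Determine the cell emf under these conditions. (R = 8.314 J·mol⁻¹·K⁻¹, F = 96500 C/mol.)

0.445 V

The Zn²⁺/Zn couple has the higher reduction potential and acts as the cathode, so E°_cell = -0.76 − (-1.18) = 0.42 V.
Balancing electrons gives n = 2; the reaction quotient is Q = [Mn²⁺]/[Zn²⁺] = 0.127.
E = E° − (RT/nF) ln Q = 0.42 − (8.314×283)/(2×96500) × (-2.066) = 0.420 + 0.025 = 0.445 V.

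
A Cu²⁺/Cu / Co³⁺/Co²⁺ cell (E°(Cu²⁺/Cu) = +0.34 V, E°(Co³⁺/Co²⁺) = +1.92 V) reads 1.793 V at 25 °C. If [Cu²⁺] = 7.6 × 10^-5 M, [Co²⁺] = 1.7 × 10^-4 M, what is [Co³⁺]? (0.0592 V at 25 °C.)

From the Nernst equation, log Q = n(E° − E)/0.0592 = 2(1.58 − 1.793)/0.0592 = -7.196, so Q = 6.37 × 10^-8.
With Q = [Cu²⁺]·[Co²⁺]^2/[Co³⁺]^2 and the known concentrations, [Co³⁺]^2 in the denominator gives [Co³⁺] = 0.0059 M.

0.0059 M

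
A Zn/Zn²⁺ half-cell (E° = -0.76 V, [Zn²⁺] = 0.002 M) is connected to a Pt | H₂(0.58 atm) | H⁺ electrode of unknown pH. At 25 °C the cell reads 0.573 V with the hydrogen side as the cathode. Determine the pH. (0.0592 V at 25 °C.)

pH = 4.63

E°_cell = 0.76 V and n = 2.
log Q = n(E° − E)/0.0592 = 2×(0.76 − 0.573)/0.0592 = 6.318.
With Q = [Zn²⁺]·P(H₂) / [H⁺]^2, solving for [H⁺] gives log[H⁺] = -4.627, so pH = 4.63.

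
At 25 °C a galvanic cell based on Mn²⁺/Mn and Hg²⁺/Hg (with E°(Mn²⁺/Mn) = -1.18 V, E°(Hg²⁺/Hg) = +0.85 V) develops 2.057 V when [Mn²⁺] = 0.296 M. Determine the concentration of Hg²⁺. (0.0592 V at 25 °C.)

From the Nernst equation, log Q = n(E° − E)/0.0592 = 2(2.03 − 2.057)/0.0592 = -0.912, so Q = 0.122.
With Q = [Mn²⁺]/[Hg²⁺] and the known concentrations, [Hg²⁺] in the denominator gives [Hg²⁺] = 2.4 M.

2.4 M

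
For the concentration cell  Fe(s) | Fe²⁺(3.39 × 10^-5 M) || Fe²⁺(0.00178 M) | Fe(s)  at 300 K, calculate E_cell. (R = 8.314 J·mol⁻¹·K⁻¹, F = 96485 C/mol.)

0.051 V

Both half-cells are Fe²⁺/Fe, so E°_cell = 0. The concentrated side is the cathode; the cell reaction moves Fe²⁺ from high to low concentration with n = 2.
Q = [Fe²⁺]_dilute/[Fe²⁺]_conc = 3.39 × 10^-5/0.00178 = 0.0190.
E = 0 − (RT/nF) ln Q = −((8.314×300)/(2×96485))(-3.961) = 0.0512 V.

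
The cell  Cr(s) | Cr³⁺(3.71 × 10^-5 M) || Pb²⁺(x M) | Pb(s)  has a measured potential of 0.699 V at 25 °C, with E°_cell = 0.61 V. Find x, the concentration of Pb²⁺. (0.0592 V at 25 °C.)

1.1 M

From the Nernst equation, log Q = n(E° − E)/0.0592 = 6(0.61 − 0.699)/0.0592 = -9.020, so Q = 9.54 × 10^-10.
With Q = [Cr³⁺]^2/[Pb²⁺]^3 and the known concentrations, [Pb²⁺]^3 in the denominator gives [Pb²⁺] = 1.1 M.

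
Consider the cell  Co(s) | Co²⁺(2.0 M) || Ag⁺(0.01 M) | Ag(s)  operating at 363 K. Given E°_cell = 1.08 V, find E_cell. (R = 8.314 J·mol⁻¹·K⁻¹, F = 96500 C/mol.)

Balancing electrons gives n = 2; the reaction quotient is Q = [Co²⁺]/[Ag⁺]^2 = 2 × 10^4.
E = E° − (RT/nF) ln Q = 1.08 − (8.314×363)/(2×96500) × (9.903) = 1.080 − 0.155 = 0.925 V.

0.925 V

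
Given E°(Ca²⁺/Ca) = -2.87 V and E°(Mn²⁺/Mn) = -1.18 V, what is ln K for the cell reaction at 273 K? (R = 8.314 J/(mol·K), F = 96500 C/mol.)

E°_cell = -1.18 − (-2.87) = 1.69 V, with n = 2 electrons transferred.
At equilibrium E = 0, so the Nernst equation gives ln K = nFE°/RT = (2)(96500)(1.69)/((8.314)(273)) = 143.70.

ln K = 143.7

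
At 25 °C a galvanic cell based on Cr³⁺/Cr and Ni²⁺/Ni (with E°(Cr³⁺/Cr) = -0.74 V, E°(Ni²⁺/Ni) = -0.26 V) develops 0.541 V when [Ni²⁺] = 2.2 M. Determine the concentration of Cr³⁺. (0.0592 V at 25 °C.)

From the Nernst equation, log Q = n(E° − E)/0.0592 = 6(0.48 − 0.541)/0.0592 = -6.182, so Q = 6.57 × 10^-7.
With Q = [Cr³⁺]^2/[Ni²⁺]^3 and the known concentrations, [Cr³⁺]^2 in the numerator gives [Cr³⁺] = 0.0026 M.

0.0026 M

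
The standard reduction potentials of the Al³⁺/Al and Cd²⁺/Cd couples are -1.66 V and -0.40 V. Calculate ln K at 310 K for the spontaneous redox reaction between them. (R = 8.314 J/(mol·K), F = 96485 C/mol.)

E°_cell = -0.40 − (-1.66) = 1.26 V, with n = 6 electrons transferred.
At equilibrium E = 0, so the Nernst equation gives ln K = nFE°/RT = (6)(96485)(1.26)/((8.314)(310)) = 283.02.

ln K = 283.0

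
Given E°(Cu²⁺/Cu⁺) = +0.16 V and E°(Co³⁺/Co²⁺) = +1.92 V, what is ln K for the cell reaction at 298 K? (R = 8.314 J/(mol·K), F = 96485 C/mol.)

ln K = 68.5

E°_cell = +1.92 − (+0.16) = 1.76 V, with n = 1 electron transferred.
At equilibrium E = 0, so the Nernst equation gives ln K = nFE°/RT = (1)(96485)(1.76)/((8.314)(298)) = 68.54.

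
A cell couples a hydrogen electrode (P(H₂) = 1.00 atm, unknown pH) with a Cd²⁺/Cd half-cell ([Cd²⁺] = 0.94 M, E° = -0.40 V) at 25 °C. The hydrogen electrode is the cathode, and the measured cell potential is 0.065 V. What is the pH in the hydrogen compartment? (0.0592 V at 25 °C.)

E°_cell = 0.40 V and n = 2.
log Q = n(E° − E)/0.0592 = 2×(0.40 − 0.065)/0.0592 = 11.318.
With Q = [Cd²⁺]·P(H₂) / [H⁺]^2, solving for [H⁺] gives log[H⁺] = -5.672, so pH = 5.67.

pH = 5.67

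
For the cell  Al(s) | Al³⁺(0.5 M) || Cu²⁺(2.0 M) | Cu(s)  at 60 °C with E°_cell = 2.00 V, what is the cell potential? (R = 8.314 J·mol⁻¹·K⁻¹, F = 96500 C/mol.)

2.02 V

Balancing electrons gives n = 6; the reaction quotient is Q = [Al³⁺]^2/[Cu²⁺]^3 = 0.0312.
E = E° − (RT/nF) ln Q = 2.00 − (8.314×333)/(6×96500) × (-3.466) = 2.000 + 0.017 = 2.017 V.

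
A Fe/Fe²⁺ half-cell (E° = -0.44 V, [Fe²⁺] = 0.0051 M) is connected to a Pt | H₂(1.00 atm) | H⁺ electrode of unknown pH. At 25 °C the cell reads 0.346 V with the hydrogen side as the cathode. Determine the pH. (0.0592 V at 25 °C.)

E°_cell = 0.44 V and n = 2.
log Q = n(E° − E)/0.0592 = 2×(0.44 − 0.346)/0.0592 = 3.176.
With Q = [Fe²⁺]·P(H₂) / [H⁺]^2, solving for [H⁺] gives log[H⁺] = -2.734, so pH = 2.73.

pH = 2.73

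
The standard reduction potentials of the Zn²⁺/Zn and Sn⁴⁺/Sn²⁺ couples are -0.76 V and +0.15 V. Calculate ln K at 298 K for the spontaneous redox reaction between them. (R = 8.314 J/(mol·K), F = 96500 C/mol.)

ln K = 70.9

E°_cell = +0.15 − (-0.76) = 0.91 V, with n = 2 electrons transferred.
At equilibrium E = 0, so the Nernst equation gives ln K = nFE°/RT = (2)(96500)(0.91)/((8.314)(298)) = 70.89.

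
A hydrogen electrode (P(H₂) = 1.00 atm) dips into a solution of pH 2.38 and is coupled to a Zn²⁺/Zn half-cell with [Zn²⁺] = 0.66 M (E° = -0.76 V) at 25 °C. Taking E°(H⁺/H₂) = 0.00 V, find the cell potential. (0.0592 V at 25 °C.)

The hydrogen couple is the cathode, so E°_cell = 0.76 V; n = 2.
[H⁺] = 10^(−2.38) = 0.0042 M, and Q = [Zn²⁺]·P(H₂) / [H⁺]^2 = 3.8 × 10^4.
E = E° − (0.0592/2) log Q = 0.76 − (0.0592/2)(4.580) = 0.624 V.

0.62 V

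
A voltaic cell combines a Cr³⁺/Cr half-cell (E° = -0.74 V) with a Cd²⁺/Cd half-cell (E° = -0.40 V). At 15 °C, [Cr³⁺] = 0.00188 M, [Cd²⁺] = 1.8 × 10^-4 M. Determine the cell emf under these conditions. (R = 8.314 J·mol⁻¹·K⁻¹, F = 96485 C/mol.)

The Cd²⁺/Cd couple has the higher reduction potential and acts as the cathode, so E°_cell = -0.40 − (-0.74) = 0.34 V.
Balancing electrons gives n = 6; the reaction quotient is Q = [Cr³⁺]^2/[Cd²⁺]^3 = 6.06 × 10^5.
E = E° − (RT/nF) ln Q = 0.34 − (8.314×288)/(6×96485) × (13.315) = 0.340 − 0.055 = 0.285 V.

0.285 V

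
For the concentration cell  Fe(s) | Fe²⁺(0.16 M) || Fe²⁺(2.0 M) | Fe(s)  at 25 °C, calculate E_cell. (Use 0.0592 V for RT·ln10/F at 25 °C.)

Both half-cells are Fe²⁺/Fe, so E°_cell = 0. The concentrated side is the cathode; the cell reaction moves Fe²⁺ from high to low concentration with n = 2.
Q = [Fe²⁺]_dilute/[Fe²⁺]_conc = 0.16/2.0 = 0.0800.
E = 0 − (0.0592/2) log Q = −(0.0592/2)(-1.097) = 0.0325 V.

0.032 V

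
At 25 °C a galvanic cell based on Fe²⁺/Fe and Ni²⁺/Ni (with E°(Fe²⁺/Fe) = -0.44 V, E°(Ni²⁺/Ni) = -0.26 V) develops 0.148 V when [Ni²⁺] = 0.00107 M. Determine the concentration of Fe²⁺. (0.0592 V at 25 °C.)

From the Nernst equation, log Q = n(E° − E)/0.0592 = 2(0.18 − 0.148)/0.0592 = 1.081, so Q = 12.1.
With Q = [Fe²⁺]/[Ni²⁺] and the known concentrations, [Fe²⁺] in the numerator gives [Fe²⁺] = 0.013 M.

0.013 M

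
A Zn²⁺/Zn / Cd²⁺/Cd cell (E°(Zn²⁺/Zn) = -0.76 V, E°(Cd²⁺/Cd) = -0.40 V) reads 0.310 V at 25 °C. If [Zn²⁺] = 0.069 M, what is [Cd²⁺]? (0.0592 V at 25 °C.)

0.0014 M

From the Nernst equation, log Q = n(E° − E)/0.0592 = 2(0.36 − 0.310)/0.0592 = 1.689, so Q = 48.9.
With Q = [Zn²⁺]/[Cd²⁺] and the known concentrations, [Cd²⁺] in the denominator gives [Cd²⁺] = 0.0014 M.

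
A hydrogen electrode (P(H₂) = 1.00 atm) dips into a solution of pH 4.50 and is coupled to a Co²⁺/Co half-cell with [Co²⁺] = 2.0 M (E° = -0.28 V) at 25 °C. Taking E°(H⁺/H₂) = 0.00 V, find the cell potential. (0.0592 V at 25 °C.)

The hydrogen couple is the cathode, so E°_cell = 0.28 V; n = 2.
[H⁺] = 10^(−4.50) = 3.2 × 10^-5 M, and Q = [Co²⁺]·P(H₂) / [H⁺]^2 = 2 × 10^9.
E = E° − (0.0592/2) log Q = 0.28 − (0.0592/2)(9.301) = 0.005 V.

0.005 V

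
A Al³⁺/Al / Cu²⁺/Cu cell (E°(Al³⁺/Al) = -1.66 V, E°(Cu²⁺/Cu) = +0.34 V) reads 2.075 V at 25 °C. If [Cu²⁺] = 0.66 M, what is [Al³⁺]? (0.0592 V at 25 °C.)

From the Nernst equation, log Q = n(E° − E)/0.0592 = 6(2.00 − 2.075)/0.0592 = -7.601, so Q = 2.5 × 10^-8.
With Q = [Al³⁺]^2/[Cu²⁺]^3 and the known concentrations, [Al³⁺]^2 in the numerator gives [Al³⁺] = 8.5 × 10^-5 M.

8.5 × 10^-5 M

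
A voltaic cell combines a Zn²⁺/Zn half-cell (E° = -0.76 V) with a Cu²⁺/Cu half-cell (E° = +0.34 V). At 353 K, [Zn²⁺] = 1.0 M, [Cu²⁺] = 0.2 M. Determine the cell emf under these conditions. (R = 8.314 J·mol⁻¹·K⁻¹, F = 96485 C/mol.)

1.08 V

The Cu²⁺/Cu couple has the higher reduction potential and acts as the cathode, so E°_cell = +0.34 − (-0.76) = 1.10 V.
Balancing electrons gives n = 2; the reaction quotient is Q = [Zn²⁺]/[Cu²⁺] = 5.00.
E = E° − (RT/nF) ln Q = 1.10 − (8.314×353)/(2×96485) × (1.609) = 1.100 − 0.024 = 1.076 V.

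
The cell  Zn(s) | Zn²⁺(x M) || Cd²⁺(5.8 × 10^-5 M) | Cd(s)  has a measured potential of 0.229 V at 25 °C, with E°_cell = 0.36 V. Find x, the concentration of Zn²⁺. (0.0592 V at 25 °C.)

From the Nernst equation, log Q = n(E° − E)/0.0592 = 2(0.36 − 0.229)/0.0592 = 4.426, so Q = 2.66 × 10^4.
With Q = [Zn²⁺]/[Cd²⁺] and the known concentrations, [Zn²⁺] in the numerator gives [Zn²⁺] = 1.5 M.

1.5 M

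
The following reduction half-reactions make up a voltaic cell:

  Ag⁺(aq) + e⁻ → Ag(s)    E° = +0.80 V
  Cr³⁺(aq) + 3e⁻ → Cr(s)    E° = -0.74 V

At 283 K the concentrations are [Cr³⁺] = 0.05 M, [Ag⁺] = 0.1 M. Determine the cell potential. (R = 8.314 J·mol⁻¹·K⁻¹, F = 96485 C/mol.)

The Ag⁺/Ag couple has the higher reduction potential and acts as the cathode, so E°_cell = +0.80 − (-0.74) = 1.54 V.
Balancing electrons gives n = 3; the reaction quotient is Q = [Cr³⁺]/[Ag⁺]^3 = 50.0.
E = E° − (RT/nF) ln Q = 1.54 − (8.314×283)/(3×96485) × (3.912) = 1.540 − 0.032 = 1.508 V.

1.51 V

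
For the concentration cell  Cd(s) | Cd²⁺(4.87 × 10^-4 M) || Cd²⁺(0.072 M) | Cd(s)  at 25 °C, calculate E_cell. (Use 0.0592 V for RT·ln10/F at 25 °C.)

Both half-cells are Cd²⁺/Cd, so E°_cell = 0. The concentrated side is the cathode; the cell reaction moves Cd²⁺ from high to low concentration with n = 2.
Q = [Cd²⁺]_dilute/[Cd²⁺]_conc = 4.87 × 10^-4/0.072 = 0.00676.
E = 0 − (0.0592/2) log Q = −(0.0592/2)(-2.170) = 0.0642 V.

0.064 V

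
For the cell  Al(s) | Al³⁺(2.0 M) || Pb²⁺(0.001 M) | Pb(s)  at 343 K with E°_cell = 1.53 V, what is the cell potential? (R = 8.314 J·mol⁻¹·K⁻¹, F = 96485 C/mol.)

Balancing electrons gives n = 6; the reaction quotient is Q = [Al³⁺]^2/[Pb²⁺]^3 = 4 × 10^9.
E = E° − (RT/nF) ln Q = 1.53 − (8.314×343)/(6×96485) × (22.110) = 1.530 − 0.109 = 1.421 V.

1.42 V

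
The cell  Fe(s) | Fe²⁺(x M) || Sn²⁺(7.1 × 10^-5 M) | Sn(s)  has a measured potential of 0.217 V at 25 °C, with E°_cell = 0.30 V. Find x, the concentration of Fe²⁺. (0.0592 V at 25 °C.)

0.045 M

From the Nernst equation, log Q = n(E° − E)/0.0592 = 2(0.30 − 0.217)/0.0592 = 2.804, so Q = 637.
With Q = [Fe²⁺]/[Sn²⁺] and the known concentrations, [Fe²⁺] in the numerator gives [Fe²⁺] = 0.045 M.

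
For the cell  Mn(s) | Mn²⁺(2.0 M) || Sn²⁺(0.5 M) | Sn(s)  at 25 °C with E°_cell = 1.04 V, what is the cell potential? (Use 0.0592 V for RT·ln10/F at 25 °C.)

1.02 V

Balancing electrons gives n = 2; the reaction quotient is Q = [Mn²⁺]/[Sn²⁺] = 4.00.
At 25 °C, E = E° − (0.0592/n) log Q = 1.04 − (0.0592/2)(0.602) = 1.040 − 0.018 = 1.022 V.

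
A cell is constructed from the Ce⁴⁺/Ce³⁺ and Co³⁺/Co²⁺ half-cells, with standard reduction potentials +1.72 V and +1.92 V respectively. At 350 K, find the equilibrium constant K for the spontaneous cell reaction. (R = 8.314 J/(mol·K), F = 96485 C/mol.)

E°_cell = +1.92 − (+1.72) = 0.20 V, with n = 1 electron transferred.
At equilibrium E = 0, so the Nernst equation gives ln K = nFE°/RT = (1)(96485)(0.20)/((8.314)(350)) = 6.63.
K = e^6.63 = 760.

760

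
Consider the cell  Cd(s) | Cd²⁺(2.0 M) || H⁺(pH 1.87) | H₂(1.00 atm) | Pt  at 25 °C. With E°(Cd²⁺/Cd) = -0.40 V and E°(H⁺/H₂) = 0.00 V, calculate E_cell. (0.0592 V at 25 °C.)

0.28 V

The hydrogen couple is the cathode, so E°_cell = 0.40 V; n = 2.
[H⁺] = 10^(−1.87) = 0.013 M, and Q = [Cd²⁺]·P(H₂) / [H⁺]^2 = 1.1 × 10^4.
E = E° − (0.0592/2) log Q = 0.40 − (0.0592/2)(4.041) = 0.280 V.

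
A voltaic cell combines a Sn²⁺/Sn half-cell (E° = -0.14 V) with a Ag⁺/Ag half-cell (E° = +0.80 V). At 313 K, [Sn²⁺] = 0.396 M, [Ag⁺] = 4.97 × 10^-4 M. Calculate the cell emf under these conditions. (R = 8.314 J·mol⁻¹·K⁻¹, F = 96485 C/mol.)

The Ag⁺/Ag couple has the higher reduction potential and acts as the cathode, so E°_cell = +0.80 − (-0.14) = 0.94 V.
Balancing electrons gives n = 2; the reaction quotient is Q = [Sn²⁺]/[Ag⁺]^2 = 1.6 × 10^6.
E = E° − (RT/nF) ln Q = 0.94 − (8.314×313)/(2×96485) × (14.287) = 0.940 − 0.193 = 0.747 V.

0.747 V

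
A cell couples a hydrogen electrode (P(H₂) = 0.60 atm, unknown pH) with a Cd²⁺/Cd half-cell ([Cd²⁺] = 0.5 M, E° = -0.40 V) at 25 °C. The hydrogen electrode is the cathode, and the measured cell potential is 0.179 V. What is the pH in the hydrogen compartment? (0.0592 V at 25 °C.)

E°_cell = 0.40 V and n = 2.
log Q = n(E° − E)/0.0592 = 2×(0.40 − 0.179)/0.0592 = 7.466.
With Q = [Cd²⁺]·P(H₂) / [H⁺]^2, solving for [H⁺] gives log[H⁺] = -3.995, so pH = 3.99.

pH = 3.99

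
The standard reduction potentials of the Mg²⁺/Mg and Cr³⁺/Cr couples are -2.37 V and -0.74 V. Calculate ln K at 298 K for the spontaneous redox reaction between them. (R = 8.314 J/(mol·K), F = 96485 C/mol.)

E°_cell = -0.74 − (-2.37) = 1.63 V, with n = 6 electrons transferred.
At equilibrium E = 0, so the Nernst equation gives ln K = nFE°/RT = (6)(96485)(1.63)/((8.314)(298)) = 380.87.

ln K = 380.9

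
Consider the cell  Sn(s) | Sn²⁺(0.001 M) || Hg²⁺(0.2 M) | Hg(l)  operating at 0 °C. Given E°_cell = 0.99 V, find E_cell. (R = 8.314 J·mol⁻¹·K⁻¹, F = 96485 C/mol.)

1.05 V

Balancing electrons gives n = 2; the reaction quotient is Q = [Sn²⁺]/[Hg²⁺] = 0.00500.
E = E° − (RT/nF) ln Q = 0.99 − (8.314×273)/(2×96485) × (-5.298) = 0.990 + 0.062 = 1.052 V.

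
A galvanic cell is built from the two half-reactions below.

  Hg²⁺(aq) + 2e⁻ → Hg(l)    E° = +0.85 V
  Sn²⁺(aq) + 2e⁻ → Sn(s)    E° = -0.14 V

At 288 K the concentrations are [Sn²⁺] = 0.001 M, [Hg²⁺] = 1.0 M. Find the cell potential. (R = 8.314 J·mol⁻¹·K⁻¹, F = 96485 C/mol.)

1.08 V

The Hg²⁺/Hg couple has the higher reduction potential and acts as the cathode, so E°_cell = +0.85 − (-0.14) = 0.99 V.
Balancing electrons gives n = 2; the reaction quotient is Q = [Sn²⁺]/[Hg²⁺] = 0.00100.
E = E° − (RT/nF) ln Q = 0.99 − (8.314×288)/(2×96485) × (-6.908) = 0.990 + 0.086 = 1.076 V.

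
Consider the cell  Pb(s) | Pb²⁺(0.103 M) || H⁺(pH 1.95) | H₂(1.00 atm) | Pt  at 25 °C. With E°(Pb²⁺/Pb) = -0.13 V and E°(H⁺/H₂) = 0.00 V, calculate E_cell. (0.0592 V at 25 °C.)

0.044 V

The hydrogen couple is the cathode, so E°_cell = 0.13 V; n = 2.
[H⁺] = 10^(−1.95) = 0.011 M, and Q = [Pb²⁺]·P(H₂) / [H⁺]^2 = 818.
E = E° − (0.0592/2) log Q = 0.13 − (0.0592/2)(2.913) = 0.044 V.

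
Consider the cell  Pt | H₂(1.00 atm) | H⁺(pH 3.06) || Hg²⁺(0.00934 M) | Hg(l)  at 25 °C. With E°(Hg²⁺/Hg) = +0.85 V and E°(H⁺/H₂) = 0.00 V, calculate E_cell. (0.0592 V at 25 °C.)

The Hg²⁺/Hg couple is the cathode, so E°_cell = 0.85 V; n = 2.
[H⁺] = 10^(−3.06) = 8.7 × 10^-4 M, and Q = [H⁺]^2 / ([Hg²⁺]·P(H₂)) = 8.12 × 10^-5.
E = E° − (0.0592/2) log Q = 0.85 − (0.0592/2)(-4.090) = 0.971 V.

0.97 V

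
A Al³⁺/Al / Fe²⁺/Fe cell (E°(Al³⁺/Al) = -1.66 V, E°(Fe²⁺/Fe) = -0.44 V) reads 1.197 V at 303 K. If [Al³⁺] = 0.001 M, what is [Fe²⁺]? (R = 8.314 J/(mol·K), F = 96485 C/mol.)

From the Nernst equation, ln Q = nF(E° − E)/RT = 6×96485×(1.22 − 1.197)/(8.314×303) = 5.286, so Q = 197.
With Q = [Al³⁺]^2/[Fe²⁺]^3 and the known concentrations, [Fe²⁺]^3 in the denominator gives [Fe²⁺] = 0.0017 M.

0.0017 M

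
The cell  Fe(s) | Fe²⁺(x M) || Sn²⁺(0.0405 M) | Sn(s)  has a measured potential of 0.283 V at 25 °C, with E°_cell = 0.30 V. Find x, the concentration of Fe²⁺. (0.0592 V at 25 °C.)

0.15 M

From the Nernst equation, log Q = n(E° − E)/0.0592 = 2(0.30 − 0.283)/0.0592 = 0.574, so Q = 3.75.
With Q = [Fe²⁺]/[Sn²⁺] and the known concentrations, [Fe²⁺] in the numerator gives [Fe²⁺] = 0.15 M.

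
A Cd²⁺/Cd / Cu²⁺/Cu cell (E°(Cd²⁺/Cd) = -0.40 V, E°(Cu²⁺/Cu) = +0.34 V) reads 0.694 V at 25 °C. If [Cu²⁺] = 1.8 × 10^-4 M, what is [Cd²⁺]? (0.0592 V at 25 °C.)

0.0064 M

From the Nernst equation, log Q = n(E° − E)/0.0592 = 2(0.74 − 0.694)/0.0592 = 1.554, so Q = 35.8.
With Q = [Cd²⁺]/[Cu²⁺] and the known concentrations, [Cd²⁺] in the numerator gives [Cd²⁺] = 0.0064 M.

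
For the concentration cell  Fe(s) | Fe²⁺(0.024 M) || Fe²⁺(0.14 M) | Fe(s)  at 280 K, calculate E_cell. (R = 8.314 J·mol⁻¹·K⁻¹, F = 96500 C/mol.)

Both half-cells are Fe²⁺/Fe, so E°_cell = 0. The concentrated side is the cathode; the cell reaction moves Fe²⁺ from high to low concentration with n = 2.
Q = [Fe²⁺]_dilute/[Fe²⁺]_conc = 0.024/0.14 = 0.171.
E = 0 − (RT/nF) ln Q = −((8.314×280)/(2×96500))(-1.764) = 0.0213 V.

0.021 V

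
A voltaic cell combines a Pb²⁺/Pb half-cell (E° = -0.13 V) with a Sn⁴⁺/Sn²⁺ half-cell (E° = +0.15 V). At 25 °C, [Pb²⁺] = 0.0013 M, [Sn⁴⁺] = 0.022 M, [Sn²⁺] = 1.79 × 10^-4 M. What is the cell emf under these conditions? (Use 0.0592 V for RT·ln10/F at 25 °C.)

0.427 V

The Sn⁴⁺/Sn²⁺ couple has the higher reduction potential and acts as the cathode, so E°_cell = +0.15 − (-0.13) = 0.28 V.
Balancing electrons gives n = 2; the reaction quotient is Q = [Pb²⁺]·[Sn²⁺]/[Sn⁴⁺] = 1.06 × 10^-5.
At 25 °C, E = E° − (0.0592/n) log Q = 0.28 − (0.0592/2)(-4.976) = 0.280 + 0.147 = 0.427 V.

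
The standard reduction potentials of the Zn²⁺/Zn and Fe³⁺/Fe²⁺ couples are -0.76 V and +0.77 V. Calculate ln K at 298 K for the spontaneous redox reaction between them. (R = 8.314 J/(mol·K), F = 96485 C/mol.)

ln K = 119.2

E°_cell = +0.77 − (-0.76) = 1.53 V, with n = 2 electrons transferred.
At equilibrium E = 0, so the Nernst equation gives ln K = nFE°/RT = (2)(96485)(1.53)/((8.314)(298)) = 119.17.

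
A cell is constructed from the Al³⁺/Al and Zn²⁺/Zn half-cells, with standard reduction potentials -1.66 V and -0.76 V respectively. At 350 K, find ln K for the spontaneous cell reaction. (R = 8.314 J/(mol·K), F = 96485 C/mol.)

ln K = 179.1

E°_cell = -0.76 − (-1.66) = 0.90 V, with n = 6 electrons transferred.
At equilibrium E = 0, so the Nernst equation gives ln K = nFE°/RT = (6)(96485)(0.90)/((8.314)(350)) = 179.05.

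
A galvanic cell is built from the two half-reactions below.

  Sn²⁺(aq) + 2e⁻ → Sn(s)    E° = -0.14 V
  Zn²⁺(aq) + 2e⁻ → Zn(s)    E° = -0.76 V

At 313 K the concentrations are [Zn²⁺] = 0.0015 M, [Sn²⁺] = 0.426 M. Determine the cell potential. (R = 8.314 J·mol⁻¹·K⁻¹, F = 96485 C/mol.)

0.696 V

The Sn²⁺/Sn couple has the higher reduction potential and acts as the cathode, so E°_cell = -0.14 − (-0.76) = 0.62 V.
Balancing electrons gives n = 2; the reaction quotient is Q = [Zn²⁺]/[Sn²⁺] = 0.00352.
E = E° − (RT/nF) ln Q = 0.62 − (8.314×313)/(2×96485) × (-5.649) = 0.620 + 0.076 = 0.696 V.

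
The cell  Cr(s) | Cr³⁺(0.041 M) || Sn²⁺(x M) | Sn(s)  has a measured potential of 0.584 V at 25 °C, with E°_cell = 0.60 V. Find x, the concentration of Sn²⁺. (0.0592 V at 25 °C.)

From the Nernst equation, log Q = n(E° − E)/0.0592 = 6(0.60 − 0.584)/0.0592 = 1.622, so Q = 41.8.
With Q = [Cr³⁺]^2/[Sn²⁺]^3 and the known concentrations, [Sn²⁺]^3 in the denominator gives [Sn²⁺] = 0.034 M.

0.034 M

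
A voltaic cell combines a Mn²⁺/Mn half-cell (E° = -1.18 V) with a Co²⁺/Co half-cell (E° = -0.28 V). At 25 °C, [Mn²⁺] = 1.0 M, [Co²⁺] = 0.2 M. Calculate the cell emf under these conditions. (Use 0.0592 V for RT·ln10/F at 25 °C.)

0.879 V

The Co²⁺/Co couple has the higher reduction potential and acts as the cathode, so E°_cell = -0.28 − (-1.18) = 0.90 V.
Balancing electrons gives n = 2; the reaction quotient is Q = [Mn²⁺]/[Co²⁺] = 5.00.
At 25 °C, E = E° − (0.0592/n) log Q = 0.90 − (0.0592/2)(0.699) = 0.900 − 0.021 = 0.879 V.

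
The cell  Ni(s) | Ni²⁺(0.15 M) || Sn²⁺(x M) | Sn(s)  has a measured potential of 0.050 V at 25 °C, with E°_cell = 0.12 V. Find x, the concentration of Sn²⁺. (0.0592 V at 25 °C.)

6.5 × 10^-4 M

From the Nernst equation, log Q = n(E° − E)/0.0592 = 2(0.12 − 0.050)/0.0592 = 2.365, so Q = 232.
With Q = [Ni²⁺]/[Sn²⁺] and the known concentrations, [Sn²⁺] in the denominator gives [Sn²⁺] = 6.5 × 10^-4 M.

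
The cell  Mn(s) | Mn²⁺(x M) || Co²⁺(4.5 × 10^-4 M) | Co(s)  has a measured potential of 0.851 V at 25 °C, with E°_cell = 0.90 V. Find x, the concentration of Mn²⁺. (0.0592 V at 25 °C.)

0.02 M

From the Nernst equation, log Q = n(E° − E)/0.0592 = 2(0.90 − 0.851)/0.0592 = 1.655, so Q = 45.2.
With Q = [Mn²⁺]/[Co²⁺] and the known concentrations, [Mn²⁺] in the numerator gives [Mn²⁺] = 0.02 M.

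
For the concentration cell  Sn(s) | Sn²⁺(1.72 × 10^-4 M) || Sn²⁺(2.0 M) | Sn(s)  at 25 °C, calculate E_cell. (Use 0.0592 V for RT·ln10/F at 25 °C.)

0.12 V

Both half-cells are Sn²⁺/Sn, so E°_cell = 0. The concentrated side is the cathode; the cell reaction moves Sn²⁺ from high to low concentration with n = 2.
Q = [Sn²⁺]_dilute/[Sn²⁺]_conc = 1.72 × 10^-4/2.0 = 8.6 × 10^-5.
E = 0 − (0.0592/2) log Q = −(0.0592/2)(-4.066) = 0.1204 V.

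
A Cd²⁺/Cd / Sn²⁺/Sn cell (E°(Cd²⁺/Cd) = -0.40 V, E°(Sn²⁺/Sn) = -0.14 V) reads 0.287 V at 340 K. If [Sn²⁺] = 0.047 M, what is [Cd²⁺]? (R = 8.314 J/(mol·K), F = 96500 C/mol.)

0.0074 M

From the Nernst equation, ln Q = nF(E° − E)/RT = 2×96500×(0.26 − 0.287)/(8.314×340) = -1.843, so Q = 0.158.
With Q = [Cd²⁺]/[Sn²⁺] and the known concentrations, [Cd²⁺] in the numerator gives [Cd²⁺] = 0.0074 M.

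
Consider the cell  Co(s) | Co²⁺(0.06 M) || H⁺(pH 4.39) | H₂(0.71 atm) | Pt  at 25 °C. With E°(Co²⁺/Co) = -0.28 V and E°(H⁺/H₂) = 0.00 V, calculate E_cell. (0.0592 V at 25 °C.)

0.061 V

The hydrogen couple is the cathode, so E°_cell = 0.28 V; n = 2.
[H⁺] = 10^(−4.39) = 4.1 × 10^-5 M, and Q = [Co²⁺]·P(H₂) / [H⁺]^2 = 2.57 × 10^7.
E = E° − (0.0592/2) log Q = 0.28 − (0.0592/2)(7.409) = 0.061 V.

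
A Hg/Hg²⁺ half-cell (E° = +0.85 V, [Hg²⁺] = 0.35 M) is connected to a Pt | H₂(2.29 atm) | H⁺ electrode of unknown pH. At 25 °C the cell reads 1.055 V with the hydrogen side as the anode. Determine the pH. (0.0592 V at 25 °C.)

E°_cell = 0.85 V and n = 2.
log Q = n(E° − E)/0.0592 = 2×(0.85 − 1.055)/0.0592 = -6.926.
With Q = [H⁺]^2 / ([Hg²⁺]·P(H₂)), solving for [H⁺] gives log[H⁺] = -3.511, so pH = 3.51.

pH = 3.51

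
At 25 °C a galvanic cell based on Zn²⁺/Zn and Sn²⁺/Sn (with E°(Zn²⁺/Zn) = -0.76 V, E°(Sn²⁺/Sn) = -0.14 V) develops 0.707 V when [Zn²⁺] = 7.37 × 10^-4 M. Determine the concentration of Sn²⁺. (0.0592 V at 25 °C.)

From the Nernst equation, log Q = n(E° − E)/0.0592 = 2(0.62 − 0.707)/0.0592 = -2.939, so Q = 0.00115.
With Q = [Zn²⁺]/[Sn²⁺] and the known concentrations, [Sn²⁺] in the denominator gives [Sn²⁺] = 0.64 M.

0.64 M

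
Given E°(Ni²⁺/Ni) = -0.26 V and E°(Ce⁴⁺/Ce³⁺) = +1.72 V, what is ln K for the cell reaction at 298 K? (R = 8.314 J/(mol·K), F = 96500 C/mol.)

ln K = 154.2

E°_cell = +1.72 − (-0.26) = 1.98 V, with n = 2 electrons transferred.
At equilibrium E = 0, so the Nernst equation gives ln K = nFE°/RT = (2)(96500)(1.98)/((8.314)(298)) = 154.24.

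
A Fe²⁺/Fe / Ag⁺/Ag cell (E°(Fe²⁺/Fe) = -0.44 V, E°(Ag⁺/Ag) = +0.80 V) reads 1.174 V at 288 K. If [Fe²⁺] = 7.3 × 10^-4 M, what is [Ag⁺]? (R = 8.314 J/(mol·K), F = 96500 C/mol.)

0.0019 M

From the Nernst equation, ln Q = nF(E° − E)/RT = 2×96500×(1.24 − 1.174)/(8.314×288) = 5.320, so Q = 204.
With Q = [Fe²⁺]/[Ag⁺]^2 and the known concentrations, [Ag⁺]^2 in the denominator gives [Ag⁺] = 0.0019 M.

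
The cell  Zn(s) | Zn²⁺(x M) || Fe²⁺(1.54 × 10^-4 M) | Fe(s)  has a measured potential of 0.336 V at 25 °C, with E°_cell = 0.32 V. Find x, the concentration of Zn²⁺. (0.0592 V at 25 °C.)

4.4 × 10^-5 M

From the Nernst equation, log Q = n(E° − E)/0.0592 = 2(0.32 − 0.336)/0.0592 = -0.541, so Q = 0.288.
With Q = [Zn²⁺]/[Fe²⁺] and the known concentrations, [Zn²⁺] in the numerator gives [Zn²⁺] = 4.4 × 10^-5 M.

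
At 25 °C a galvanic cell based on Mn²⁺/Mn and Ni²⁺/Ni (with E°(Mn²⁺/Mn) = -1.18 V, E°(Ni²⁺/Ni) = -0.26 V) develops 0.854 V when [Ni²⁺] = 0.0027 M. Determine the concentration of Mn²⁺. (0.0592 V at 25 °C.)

From the Nernst equation, log Q = n(E° − E)/0.0592 = 2(0.92 − 0.854)/0.0592 = 2.230, so Q = 170.
With Q = [Mn²⁺]/[Ni²⁺] and the known concentrations, [Mn²⁺] in the numerator gives [Mn²⁺] = 0.46 M.

0.46 M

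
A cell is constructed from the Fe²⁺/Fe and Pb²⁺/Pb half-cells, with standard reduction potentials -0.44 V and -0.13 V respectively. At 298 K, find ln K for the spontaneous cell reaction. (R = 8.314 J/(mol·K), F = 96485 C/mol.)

ln K = 24.1

E°_cell = -0.13 − (-0.44) = 0.31 V, with n = 2 electrons transferred.
At equilibrium E = 0, so the Nernst equation gives ln K = nFE°/RT = (2)(96485)(0.31)/((8.314)(298)) = 24.14.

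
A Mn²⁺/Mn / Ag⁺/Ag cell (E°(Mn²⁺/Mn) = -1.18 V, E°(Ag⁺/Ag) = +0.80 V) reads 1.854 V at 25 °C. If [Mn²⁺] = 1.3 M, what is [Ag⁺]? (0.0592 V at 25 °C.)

0.0085 M

From the Nernst equation, log Q = n(E° − E)/0.0592 = 2(1.98 − 1.854)/0.0592 = 4.257, so Q = 1.81 × 10^4.
With Q = [Mn²⁺]/[Ag⁺]^2 and the known concentrations, [Ag⁺]^2 in the denominator gives [Ag⁺] = 0.0085 M.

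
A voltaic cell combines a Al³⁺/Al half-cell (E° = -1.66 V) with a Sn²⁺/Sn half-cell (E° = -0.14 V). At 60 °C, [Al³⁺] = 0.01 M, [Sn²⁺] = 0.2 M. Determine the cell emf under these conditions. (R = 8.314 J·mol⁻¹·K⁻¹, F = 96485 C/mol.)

The Sn²⁺/Sn couple has the higher reduction potential and acts as the cathode, so E°_cell = -0.14 − (-1.66) = 1.52 V.
Balancing electrons gives n = 6; the reaction quotient is Q = [Al³⁺]^2/[Sn²⁺]^3 = 0.0125.
E = E° − (RT/nF) ln Q = 1.52 − (8.314×333)/(6×96485) × (-4.382) = 1.520 + 0.021 = 1.541 V.

1.54 V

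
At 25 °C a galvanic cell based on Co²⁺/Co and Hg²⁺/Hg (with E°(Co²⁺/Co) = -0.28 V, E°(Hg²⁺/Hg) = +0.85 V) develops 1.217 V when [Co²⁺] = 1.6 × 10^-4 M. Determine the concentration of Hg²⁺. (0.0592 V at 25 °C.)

From the Nernst equation, log Q = n(E° − E)/0.0592 = 2(1.13 − 1.217)/0.0592 = -2.939, so Q = 0.00115.
With Q = [Co²⁺]/[Hg²⁺] and the known concentrations, [Hg²⁺] in the denominator gives [Hg²⁺] = 0.14 M.

0.14 M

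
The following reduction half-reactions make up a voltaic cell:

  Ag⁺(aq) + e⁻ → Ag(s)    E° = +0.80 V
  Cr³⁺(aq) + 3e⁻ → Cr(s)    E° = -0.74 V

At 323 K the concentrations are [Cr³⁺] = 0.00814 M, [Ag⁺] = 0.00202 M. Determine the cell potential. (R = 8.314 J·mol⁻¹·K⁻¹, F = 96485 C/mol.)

1.41 V

The Ag⁺/Ag couple has the higher reduction potential and acts as the cathode, so E°_cell = +0.80 − (-0.74) = 1.54 V.
Balancing electrons gives n = 3; the reaction quotient is Q = [Cr³⁺]/[Ag⁺]^3 = 9.88 × 10^5.
E = E° − (RT/nF) ln Q = 1.54 − (8.314×323)/(3×96485) × (13.803) = 1.540 − 0.128 = 1.412 V.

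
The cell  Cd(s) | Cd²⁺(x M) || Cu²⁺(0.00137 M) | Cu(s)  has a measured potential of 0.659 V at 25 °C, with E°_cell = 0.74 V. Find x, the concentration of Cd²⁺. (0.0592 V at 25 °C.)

0.75 M

From the Nernst equation, log Q = n(E° − E)/0.0592 = 2(0.74 − 0.659)/0.0592 = 2.736, so Q = 545.
With Q = [Cd²⁺]/[Cu²⁺] and the known concentrations, [Cd²⁺] in the numerator gives [Cd²⁺] = 0.75 M.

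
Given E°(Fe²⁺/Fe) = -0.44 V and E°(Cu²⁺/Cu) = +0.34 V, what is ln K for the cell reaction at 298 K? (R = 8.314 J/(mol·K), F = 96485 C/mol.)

E°_cell = +0.34 − (-0.44) = 0.78 V, with n = 2 electrons transferred.
At equilibrium E = 0, so the Nernst equation gives ln K = nFE°/RT = (2)(96485)(0.78)/((8.314)(298)) = 60.75.

ln K = 60.8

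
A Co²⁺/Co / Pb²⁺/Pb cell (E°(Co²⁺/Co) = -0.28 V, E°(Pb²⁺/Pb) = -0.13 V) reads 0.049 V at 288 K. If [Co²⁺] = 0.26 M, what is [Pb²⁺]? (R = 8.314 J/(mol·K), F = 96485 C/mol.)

7.6 × 10^-5 M

From the Nernst equation, ln Q = nF(E° − E)/RT = 2×96485×(0.15 − 0.049)/(8.314×288) = 8.140, so Q = 3430.
With Q = [Co²⁺]/[Pb²⁺] and the known concentrations, [Pb²⁺] in the denominator gives [Pb²⁺] = 7.6 × 10^-5 M.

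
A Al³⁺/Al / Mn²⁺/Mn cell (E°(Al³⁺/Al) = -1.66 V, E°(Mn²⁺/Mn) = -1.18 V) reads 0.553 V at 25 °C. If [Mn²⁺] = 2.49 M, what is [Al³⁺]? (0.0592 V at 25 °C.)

From the Nernst equation, log Q = n(E° − E)/0.0592 = 6(0.48 − 0.553)/0.0592 = -7.399, so Q = 3.99 × 10^-8.
With Q = [Al³⁺]^2/[Mn²⁺]^3 and the known concentrations, [Al³⁺]^2 in the numerator gives [Al³⁺] = 7.9 × 10^-4 M.

7.9 × 10^-4 M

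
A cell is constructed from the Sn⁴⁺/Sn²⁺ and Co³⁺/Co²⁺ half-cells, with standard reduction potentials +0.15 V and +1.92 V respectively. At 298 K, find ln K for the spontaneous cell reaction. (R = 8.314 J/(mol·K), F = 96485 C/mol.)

E°_cell = +1.92 − (+0.15) = 1.77 V, with n = 2 electrons transferred.
At equilibrium E = 0, so the Nernst equation gives ln K = nFE°/RT = (2)(96485)(1.77)/((8.314)(298)) = 137.86.

ln K = 137.9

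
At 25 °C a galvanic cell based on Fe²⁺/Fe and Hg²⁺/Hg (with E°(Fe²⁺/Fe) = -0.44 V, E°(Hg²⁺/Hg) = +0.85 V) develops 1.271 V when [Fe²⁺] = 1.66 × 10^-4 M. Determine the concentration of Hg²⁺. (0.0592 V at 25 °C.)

From the Nernst equation, log Q = n(E° − E)/0.0592 = 2(1.29 − 1.271)/0.0592 = 0.642, so Q = 4.38.
With Q = [Fe²⁺]/[Hg²⁺] and the known concentrations, [Hg²⁺] in the denominator gives [Hg²⁺] = 3.8 × 10^-5 M.

3.8 × 10^-5 M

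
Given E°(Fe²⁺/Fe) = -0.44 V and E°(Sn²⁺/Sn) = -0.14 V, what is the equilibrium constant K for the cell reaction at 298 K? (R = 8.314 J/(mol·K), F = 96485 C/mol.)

E°_cell = -0.14 − (-0.44) = 0.30 V, with n = 2 electrons transferred.
At equilibrium E = 0, so the Nernst equation gives ln K = nFE°/RT = (2)(96485)(0.30)/((8.314)(298)) = 23.37.
K = e^23.37 = 1.4 × 10^10.

1.4 × 10^10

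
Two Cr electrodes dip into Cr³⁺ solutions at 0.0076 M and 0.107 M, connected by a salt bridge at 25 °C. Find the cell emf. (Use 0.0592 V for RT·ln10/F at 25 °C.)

0.023 V

Both half-cells are Cr³⁺/Cr, so E°_cell = 0. The concentrated side is the cathode; the cell reaction moves Cr³⁺ from high to low concentration with n = 3.
Q = [Cr³⁺]_dilute/[Cr³⁺]_conc = 0.0076/0.107 = 0.0710.
E = 0 − (0.0592/3) log Q = −(0.0592/3)(-1.149) = 0.0227 V.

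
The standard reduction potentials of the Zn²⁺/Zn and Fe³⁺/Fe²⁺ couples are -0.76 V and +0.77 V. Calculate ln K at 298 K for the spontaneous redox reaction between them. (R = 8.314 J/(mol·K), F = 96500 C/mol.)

ln K = 119.2

E°_cell = +0.77 − (-0.76) = 1.53 V, with n = 2 electrons transferred.
At equilibrium E = 0, so the Nernst equation gives ln K = nFE°/RT = (2)(96500)(1.53)/((8.314)(298)) = 119.19.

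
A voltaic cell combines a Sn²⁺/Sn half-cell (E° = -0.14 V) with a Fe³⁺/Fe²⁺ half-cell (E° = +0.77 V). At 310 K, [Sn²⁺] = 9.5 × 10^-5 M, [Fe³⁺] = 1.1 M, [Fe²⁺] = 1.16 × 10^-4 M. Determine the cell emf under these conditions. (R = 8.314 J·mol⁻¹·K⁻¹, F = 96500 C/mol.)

1.28 V

The Fe³⁺/Fe²⁺ couple has the higher reduction potential and acts as the cathode, so E°_cell = +0.77 − (-0.14) = 0.91 V.
Balancing electrons gives n = 2; the reaction quotient is Q = [Sn²⁺]·[Fe²⁺]^2/[Fe³⁺]^2 = 1.06 × 10^-12.
E = E° − (RT/nF) ln Q = 0.91 − (8.314×310)/(2×96500) × (-27.576) = 0.910 + 0.368 = 1.278 V.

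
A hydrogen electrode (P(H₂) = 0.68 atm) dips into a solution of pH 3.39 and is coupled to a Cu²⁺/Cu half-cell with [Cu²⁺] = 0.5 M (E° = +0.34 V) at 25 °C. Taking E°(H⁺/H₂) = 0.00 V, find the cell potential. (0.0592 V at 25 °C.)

0.53 V

The Cu²⁺/Cu couple is the cathode, so E°_cell = 0.34 V; n = 2.
[H⁺] = 10^(−3.39) = 4.1 × 10^-4 M, and Q = [H⁺]^2 / ([Cu²⁺]·P(H₂)) = 4.88 × 10^-7.
E = E° − (0.0592/2) log Q = 0.34 − (0.0592/2)(-6.311) = 0.527 V.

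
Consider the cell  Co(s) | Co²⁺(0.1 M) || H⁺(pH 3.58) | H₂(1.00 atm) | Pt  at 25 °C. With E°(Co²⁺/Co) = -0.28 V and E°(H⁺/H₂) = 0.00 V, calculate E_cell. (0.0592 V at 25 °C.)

0.098 V

The hydrogen couple is the cathode, so E°_cell = 0.28 V; n = 2.
[H⁺] = 10^(−3.58) = 2.6 × 10^-4 M, and Q = [Co²⁺]·P(H₂) / [H⁺]^2 = 1.45 × 10^6.
E = E° − (0.0592/2) log Q = 0.28 − (0.0592/2)(6.160) = 0.098 V.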